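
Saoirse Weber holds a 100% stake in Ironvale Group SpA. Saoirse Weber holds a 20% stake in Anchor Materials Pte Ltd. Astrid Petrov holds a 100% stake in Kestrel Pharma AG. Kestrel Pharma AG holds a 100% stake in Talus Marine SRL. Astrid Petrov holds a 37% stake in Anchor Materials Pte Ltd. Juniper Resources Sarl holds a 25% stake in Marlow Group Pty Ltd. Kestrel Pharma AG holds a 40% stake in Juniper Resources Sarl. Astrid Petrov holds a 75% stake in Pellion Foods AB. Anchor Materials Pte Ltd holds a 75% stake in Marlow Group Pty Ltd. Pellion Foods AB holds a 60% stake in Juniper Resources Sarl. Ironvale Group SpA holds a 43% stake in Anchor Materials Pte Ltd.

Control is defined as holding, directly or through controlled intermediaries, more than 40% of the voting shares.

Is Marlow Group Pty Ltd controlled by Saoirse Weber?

Saoirse holds 100% of Ironvale, so Saoirse controls Ironvale.
Ironvale and Saoirse together hold 43% + 20% = 63% of Anchor, so Saoirse controls Anchor.
Anchor holds 75% of Marlow, so Saoirse controls Marlow.

Yes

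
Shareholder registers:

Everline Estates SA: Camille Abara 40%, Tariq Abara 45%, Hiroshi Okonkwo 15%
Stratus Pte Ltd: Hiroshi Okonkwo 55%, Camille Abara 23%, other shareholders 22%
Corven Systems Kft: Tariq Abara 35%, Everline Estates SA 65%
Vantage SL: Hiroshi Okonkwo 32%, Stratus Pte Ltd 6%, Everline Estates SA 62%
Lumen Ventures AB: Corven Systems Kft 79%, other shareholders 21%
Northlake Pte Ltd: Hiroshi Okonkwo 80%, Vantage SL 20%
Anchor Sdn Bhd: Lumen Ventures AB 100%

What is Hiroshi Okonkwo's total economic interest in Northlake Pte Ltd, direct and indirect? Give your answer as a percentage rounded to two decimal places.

Hiroshi reaches Northlake along 4 paths.
Direct stake: 80% = 80%.
Via Vantage: 32% × 20% = 6.4%.
Via Stratus → Vantage: 55% × 6% × 20% = 0.66%.
Via Everline → Vantage: 15% × 62% × 20% = 1.86%.
Total: 80% + 6.4% + 0.66% + 1.86% = 88.92%.

88.92%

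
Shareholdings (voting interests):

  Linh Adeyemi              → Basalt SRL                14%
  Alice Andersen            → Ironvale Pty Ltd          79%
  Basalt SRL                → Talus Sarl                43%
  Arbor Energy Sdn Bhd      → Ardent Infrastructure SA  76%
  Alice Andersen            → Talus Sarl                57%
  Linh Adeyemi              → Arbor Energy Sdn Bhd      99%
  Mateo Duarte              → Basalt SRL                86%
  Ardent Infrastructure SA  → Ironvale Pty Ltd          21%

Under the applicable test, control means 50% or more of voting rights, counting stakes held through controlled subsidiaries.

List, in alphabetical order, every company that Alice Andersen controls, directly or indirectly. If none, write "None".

Alice holds 79% of Ironvale, so Alice controls Ironvale.
Alice holds 57% of Talus, so Alice controls Talus.
No other company's threshold is met.

Ironvale Pty Ltd, Talus Sarl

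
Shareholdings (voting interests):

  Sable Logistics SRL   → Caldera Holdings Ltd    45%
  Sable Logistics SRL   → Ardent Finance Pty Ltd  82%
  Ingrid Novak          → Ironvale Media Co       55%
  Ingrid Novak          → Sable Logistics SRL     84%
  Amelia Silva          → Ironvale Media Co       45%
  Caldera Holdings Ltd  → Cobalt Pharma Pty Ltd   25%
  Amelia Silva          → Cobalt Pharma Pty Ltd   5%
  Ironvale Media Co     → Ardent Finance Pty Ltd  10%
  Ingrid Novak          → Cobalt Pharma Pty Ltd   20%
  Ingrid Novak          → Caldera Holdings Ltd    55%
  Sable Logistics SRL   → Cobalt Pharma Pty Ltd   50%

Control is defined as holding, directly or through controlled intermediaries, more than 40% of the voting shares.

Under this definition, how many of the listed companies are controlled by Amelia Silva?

Amelia holds 45% of Ironvale, so Amelia controls Ironvale.
No other company's threshold is met.
Amelia controls 1 company.

1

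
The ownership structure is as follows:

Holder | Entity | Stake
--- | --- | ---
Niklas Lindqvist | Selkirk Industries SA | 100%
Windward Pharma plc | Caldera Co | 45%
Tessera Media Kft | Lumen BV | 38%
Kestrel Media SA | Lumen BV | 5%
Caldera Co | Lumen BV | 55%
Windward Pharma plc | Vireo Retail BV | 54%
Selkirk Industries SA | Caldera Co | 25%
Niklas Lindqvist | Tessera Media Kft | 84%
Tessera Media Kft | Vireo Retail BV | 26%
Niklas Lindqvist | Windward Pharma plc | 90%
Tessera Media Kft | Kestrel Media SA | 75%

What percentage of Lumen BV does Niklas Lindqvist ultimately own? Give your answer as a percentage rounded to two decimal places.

71.10%

Niklas reaches Lumen along 4 paths.
Via Windward → Caldera: 90% × 45% × 55% = 22.275%.
Via Selkirk → Caldera: 100% × 25% × 55% = 13.75%.
Via Tessera: 84% × 38% = 31.92%.
Via Tessera → Kestrel: 84% × 75% × 5% = 3.15%.
Total: 22.275% + 13.75% + 31.92% + 3.15% = 71.095%.
Rounded: 71.10%.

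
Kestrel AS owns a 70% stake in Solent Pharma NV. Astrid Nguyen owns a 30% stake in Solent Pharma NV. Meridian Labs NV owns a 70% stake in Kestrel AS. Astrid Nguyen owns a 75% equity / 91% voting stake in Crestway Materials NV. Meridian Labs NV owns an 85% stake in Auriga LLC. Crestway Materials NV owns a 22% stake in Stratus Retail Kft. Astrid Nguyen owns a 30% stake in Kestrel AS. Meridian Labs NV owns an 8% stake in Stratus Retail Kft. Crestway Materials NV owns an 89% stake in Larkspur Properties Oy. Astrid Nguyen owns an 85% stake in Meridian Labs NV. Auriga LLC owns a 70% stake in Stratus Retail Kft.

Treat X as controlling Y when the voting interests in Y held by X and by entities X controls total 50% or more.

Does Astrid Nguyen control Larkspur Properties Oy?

Astrid holds 91% of Crestway, so Astrid controls Crestway.
Crestway holds 89% of Larkspur, so Astrid controls Larkspur.

Yes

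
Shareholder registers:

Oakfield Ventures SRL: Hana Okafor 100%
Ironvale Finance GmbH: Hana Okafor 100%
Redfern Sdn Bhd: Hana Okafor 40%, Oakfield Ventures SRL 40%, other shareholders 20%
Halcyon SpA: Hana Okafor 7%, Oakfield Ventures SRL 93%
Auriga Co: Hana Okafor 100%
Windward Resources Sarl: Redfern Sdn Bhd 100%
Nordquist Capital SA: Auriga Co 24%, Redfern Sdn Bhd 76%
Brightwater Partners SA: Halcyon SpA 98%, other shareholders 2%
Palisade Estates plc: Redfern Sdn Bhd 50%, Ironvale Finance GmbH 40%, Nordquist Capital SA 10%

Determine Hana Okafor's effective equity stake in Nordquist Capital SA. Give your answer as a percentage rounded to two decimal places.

84.80%

Hana reaches Nordquist along 3 paths.
Via Auriga: 100% × 24% = 24%.
Via Redfern: 40% × 76% = 30.4%.
Via Oakfield → Redfern: 100% × 40% × 76% = 30.4%.
Total: 24% + 30.4% + 30.4% = 84.8%.
Rounded: 84.80%.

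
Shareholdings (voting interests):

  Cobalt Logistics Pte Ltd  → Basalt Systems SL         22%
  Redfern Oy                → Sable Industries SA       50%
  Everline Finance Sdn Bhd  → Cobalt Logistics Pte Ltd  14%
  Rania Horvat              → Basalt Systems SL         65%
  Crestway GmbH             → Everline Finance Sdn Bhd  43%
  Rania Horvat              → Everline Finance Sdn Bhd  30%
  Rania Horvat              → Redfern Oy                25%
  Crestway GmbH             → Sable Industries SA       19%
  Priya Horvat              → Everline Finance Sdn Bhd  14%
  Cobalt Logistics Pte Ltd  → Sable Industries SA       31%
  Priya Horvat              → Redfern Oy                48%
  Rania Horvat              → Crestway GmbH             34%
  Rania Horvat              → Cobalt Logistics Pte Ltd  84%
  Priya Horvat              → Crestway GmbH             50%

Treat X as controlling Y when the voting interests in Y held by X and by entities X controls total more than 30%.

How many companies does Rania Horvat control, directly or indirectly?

5

Rania holds 34% of Crestway, so Rania controls Crestway.
Crestway and Rania together hold 43% + 30% = 73% of Everline, so Rania controls Everline.
Rania and Everline together hold 84% + 14% = 98% of Cobalt, so Rania controls Cobalt.
Cobalt and Rania together hold 22% + 65% = 87% of Basalt, so Rania controls Basalt.
Cobalt and Crestway together hold 31% + 19% = 50% of Sable, so Rania controls Sable.
No other company's threshold is met.
Rania controls 5 companies.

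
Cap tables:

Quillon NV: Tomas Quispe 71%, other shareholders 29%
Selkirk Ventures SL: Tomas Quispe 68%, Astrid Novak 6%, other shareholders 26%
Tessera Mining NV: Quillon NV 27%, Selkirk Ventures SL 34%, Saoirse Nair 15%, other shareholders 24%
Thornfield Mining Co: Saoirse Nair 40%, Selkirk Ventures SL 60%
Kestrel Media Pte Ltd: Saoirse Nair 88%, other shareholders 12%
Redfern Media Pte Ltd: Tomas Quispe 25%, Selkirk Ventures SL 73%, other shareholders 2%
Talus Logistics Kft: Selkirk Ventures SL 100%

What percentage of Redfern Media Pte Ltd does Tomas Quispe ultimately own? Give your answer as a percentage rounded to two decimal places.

Tomas reaches Redfern along 2 paths.
Direct stake: 25% = 25%.
Via Selkirk: 68% × 73% = 49.64%.
Total: 25% + 49.64% = 74.64%.

74.64%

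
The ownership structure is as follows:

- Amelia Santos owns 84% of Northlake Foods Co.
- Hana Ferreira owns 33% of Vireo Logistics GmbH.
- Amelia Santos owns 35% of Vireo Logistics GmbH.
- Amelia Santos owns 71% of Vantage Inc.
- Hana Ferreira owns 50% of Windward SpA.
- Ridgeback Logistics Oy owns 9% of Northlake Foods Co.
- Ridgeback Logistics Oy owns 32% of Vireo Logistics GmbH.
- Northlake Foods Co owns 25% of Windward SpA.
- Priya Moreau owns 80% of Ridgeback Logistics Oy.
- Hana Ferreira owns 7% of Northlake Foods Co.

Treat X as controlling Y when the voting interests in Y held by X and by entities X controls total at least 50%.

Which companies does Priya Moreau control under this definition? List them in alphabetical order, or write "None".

Ridgeback Logistics Oy

Priya holds 80% of Ridgeback, so Priya controls Ridgeback.
No other company's threshold is met.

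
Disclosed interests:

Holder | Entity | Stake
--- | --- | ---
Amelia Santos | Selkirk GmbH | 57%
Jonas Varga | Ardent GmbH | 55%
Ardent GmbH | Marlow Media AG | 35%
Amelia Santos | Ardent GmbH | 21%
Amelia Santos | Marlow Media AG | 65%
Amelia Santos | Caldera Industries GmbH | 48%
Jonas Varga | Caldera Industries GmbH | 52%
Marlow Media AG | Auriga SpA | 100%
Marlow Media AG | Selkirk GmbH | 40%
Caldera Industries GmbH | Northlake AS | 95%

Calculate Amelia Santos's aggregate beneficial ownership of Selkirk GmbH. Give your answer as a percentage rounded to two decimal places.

85.94%

Amelia reaches Selkirk along 3 paths.
Via Marlow: 65% × 40% = 26%.
Via Ardent → Marlow: 21% × 35% × 40% = 2.94%.
Direct stake: 57% = 57%.
Total: 26% + 2.94% + 57% = 85.94%.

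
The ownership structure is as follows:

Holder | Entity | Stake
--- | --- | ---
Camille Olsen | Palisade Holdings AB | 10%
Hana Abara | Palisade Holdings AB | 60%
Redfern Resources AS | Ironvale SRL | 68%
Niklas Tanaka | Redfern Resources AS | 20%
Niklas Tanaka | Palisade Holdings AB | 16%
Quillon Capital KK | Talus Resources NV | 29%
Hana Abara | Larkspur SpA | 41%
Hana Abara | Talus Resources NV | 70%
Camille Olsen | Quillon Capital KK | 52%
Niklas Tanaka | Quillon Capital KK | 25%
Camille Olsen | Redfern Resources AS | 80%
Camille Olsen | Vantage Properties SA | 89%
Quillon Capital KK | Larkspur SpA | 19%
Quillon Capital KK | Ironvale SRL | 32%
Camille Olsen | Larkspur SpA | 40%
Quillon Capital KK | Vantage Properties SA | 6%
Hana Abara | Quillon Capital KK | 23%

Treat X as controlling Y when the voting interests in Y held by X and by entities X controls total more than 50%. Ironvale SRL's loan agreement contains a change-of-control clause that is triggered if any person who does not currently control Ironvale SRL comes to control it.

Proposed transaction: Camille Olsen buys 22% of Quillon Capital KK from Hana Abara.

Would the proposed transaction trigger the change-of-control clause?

No

The purchase adds only to Camille's holdings (Hana's stake shrinks), so Camille is the only person who could newly come to control Ironvale.
Camille holds 52% of Quillon, so Camille controls Quillon.
Camille holds 80% of Redfern, so Camille controls Redfern.
Quillon and Redfern together hold 32% + 68% = 100% of Ironvale, so Camille controls Ironvale.
So Camille already controls Ironvale before the transaction.
After the purchase, Camille's direct stake in Quillon rises to 52% + 22% = 74%, and Hana's stake falls to 1%.
Camille controlled Ironvale already, so this is not a new person acquiring control; every other person's position is unchanged or reduced.
No new person acquires control, so the clause is not triggered.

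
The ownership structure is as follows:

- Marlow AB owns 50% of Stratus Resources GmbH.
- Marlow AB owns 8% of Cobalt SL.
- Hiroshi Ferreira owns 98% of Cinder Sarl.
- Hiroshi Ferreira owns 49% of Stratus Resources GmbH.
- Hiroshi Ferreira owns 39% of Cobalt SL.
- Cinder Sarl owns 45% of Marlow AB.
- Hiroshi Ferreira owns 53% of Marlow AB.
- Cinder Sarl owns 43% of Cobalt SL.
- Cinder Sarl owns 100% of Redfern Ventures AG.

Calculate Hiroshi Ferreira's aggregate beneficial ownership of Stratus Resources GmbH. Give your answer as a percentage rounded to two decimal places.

97.55%

Hiroshi reaches Stratus along 3 paths.
Direct stake: 49% = 49%.
Via Cinder → Marlow: 98% × 45% × 50% = 22.05%.
Via Marlow: 53% × 50% = 26.5%.
Total: 49% + 22.05% + 26.5% = 97.55%.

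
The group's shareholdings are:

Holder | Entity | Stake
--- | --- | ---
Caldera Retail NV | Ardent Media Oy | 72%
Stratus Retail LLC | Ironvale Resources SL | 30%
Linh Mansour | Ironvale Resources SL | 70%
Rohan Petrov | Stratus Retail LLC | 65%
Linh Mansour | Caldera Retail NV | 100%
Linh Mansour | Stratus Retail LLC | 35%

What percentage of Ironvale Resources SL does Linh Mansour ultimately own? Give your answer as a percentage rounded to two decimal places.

80.50%

Linh reaches Ironvale along 2 paths.
Direct stake: 70% = 70%.
Via Stratus: 35% × 30% = 10.5%.
Total: 70% + 10.5% = 80.5%.
Rounded: 80.50%.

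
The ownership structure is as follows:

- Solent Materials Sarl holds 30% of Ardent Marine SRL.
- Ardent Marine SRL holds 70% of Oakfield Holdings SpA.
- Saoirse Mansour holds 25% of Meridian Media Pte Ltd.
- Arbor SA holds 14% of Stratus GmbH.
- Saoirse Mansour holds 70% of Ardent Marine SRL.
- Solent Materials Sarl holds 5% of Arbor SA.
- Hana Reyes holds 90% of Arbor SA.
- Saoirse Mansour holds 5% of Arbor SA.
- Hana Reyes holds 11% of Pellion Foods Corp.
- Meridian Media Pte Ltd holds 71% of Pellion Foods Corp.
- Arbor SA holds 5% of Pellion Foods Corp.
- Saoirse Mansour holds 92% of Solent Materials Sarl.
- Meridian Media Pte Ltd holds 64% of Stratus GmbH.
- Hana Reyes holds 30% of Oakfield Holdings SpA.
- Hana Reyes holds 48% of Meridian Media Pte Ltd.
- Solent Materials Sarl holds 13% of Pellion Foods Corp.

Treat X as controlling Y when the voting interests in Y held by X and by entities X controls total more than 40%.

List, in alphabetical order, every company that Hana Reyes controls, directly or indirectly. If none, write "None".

Hana holds 48% of Meridian, so Hana controls Meridian.
Hana holds 90% of Arbor, so Hana controls Arbor.
Arbor and Meridian together hold 14% + 64% = 78% of Stratus, so Hana controls Stratus.
Hana and Meridian and Arbor together hold 11% + 71% + 5% = 87% of Pellion, so Hana controls Pellion.
No other company's threshold is met.

Arbor SA, Meridian Media Pte Ltd, Pellion Foods Corp, Stratus GmbH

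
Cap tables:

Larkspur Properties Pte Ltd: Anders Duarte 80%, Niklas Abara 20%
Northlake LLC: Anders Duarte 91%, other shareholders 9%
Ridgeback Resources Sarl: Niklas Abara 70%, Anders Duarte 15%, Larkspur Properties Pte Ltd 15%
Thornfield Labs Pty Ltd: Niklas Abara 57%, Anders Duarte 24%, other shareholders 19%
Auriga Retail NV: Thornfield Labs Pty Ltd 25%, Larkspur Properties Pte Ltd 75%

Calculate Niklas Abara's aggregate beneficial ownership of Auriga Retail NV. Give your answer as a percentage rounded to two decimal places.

Niklas reaches Auriga along 2 paths.
Via Thornfield: 57% × 25% = 14.25%.
Via Larkspur: 20% × 75% = 15%.
Total: 14.25% + 15% = 29.25%.

29.25%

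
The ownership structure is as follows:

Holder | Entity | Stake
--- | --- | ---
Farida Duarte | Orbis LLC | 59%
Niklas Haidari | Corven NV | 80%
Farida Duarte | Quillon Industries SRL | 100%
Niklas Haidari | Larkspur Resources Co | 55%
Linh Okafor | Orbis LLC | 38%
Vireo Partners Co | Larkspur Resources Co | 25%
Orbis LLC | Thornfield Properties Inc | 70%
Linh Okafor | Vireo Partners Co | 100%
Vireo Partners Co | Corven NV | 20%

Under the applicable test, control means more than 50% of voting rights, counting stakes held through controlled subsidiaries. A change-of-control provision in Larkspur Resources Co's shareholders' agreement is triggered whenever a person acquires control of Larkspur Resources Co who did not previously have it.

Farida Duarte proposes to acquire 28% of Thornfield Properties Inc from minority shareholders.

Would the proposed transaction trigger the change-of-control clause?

No

The purchase changes only Farida's holdings, so Farida is the only person who could newly come to control Larkspur.
Farida holds 59% of Orbis, so Farida controls Orbis.
Orbis holds 70% of Thornfield, so Farida controls Thornfield.
Farida holds 100% of Quillon, so Farida controls Quillon.
Neither Farida nor any entity Farida controls holds any voting interest in Larkspur.
So before the transaction, Farida does not control Larkspur.
After the purchase, Farida holds 28% of Thornfield directly.
Orbis and Farida together hold 70% + 28% = 98% of Thornfield, so Farida controls Thornfield.
After the transaction, neither Farida nor any entity Farida controls holds a voting interest in Larkspur, so Farida still does not control it.
No new person acquires control, so the clause is not triggered.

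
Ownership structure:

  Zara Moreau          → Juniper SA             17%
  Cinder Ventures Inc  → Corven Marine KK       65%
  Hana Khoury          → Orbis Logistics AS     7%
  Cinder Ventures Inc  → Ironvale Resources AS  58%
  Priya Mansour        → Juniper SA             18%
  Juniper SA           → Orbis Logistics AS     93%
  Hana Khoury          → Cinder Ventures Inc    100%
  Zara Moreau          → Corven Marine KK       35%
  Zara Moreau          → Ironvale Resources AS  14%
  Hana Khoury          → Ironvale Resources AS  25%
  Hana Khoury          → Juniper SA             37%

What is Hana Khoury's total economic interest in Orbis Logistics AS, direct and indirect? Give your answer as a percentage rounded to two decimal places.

41.41%

Hana reaches Orbis along 2 paths.
Via Juniper: 37% × 93% = 34.41%.
Direct stake: 7% = 7%.
Total: 34.41% + 7% = 41.41%.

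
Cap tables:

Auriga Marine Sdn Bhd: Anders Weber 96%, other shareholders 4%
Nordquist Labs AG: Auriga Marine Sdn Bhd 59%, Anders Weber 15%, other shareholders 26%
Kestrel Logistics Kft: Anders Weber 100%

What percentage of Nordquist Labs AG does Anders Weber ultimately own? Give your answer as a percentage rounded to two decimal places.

Anders reaches Nordquist along 2 paths.
Via Auriga: 96% × 59% = 56.64%.
Direct stake: 15% = 15%.
Total: 56.64% + 15% = 71.64%.

71.64%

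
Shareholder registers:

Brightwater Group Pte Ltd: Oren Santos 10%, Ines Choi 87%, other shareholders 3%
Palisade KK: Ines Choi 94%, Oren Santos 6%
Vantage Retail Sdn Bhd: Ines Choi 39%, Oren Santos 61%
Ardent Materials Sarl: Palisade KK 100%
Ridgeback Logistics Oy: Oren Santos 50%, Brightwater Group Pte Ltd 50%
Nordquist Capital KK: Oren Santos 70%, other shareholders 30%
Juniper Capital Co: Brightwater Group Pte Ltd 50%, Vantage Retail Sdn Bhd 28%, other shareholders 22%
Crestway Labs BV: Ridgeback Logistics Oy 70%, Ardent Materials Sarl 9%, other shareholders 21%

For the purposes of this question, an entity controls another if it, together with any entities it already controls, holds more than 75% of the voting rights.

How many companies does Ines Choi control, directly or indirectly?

3

Ines holds 87% of Brightwater, so Ines controls Brightwater.
Ines holds 94% of Palisade, so Ines controls Palisade.
Palisade holds 100% of Ardent, so Ines controls Ardent.
No other company's threshold is met.
Ines controls 3 companies.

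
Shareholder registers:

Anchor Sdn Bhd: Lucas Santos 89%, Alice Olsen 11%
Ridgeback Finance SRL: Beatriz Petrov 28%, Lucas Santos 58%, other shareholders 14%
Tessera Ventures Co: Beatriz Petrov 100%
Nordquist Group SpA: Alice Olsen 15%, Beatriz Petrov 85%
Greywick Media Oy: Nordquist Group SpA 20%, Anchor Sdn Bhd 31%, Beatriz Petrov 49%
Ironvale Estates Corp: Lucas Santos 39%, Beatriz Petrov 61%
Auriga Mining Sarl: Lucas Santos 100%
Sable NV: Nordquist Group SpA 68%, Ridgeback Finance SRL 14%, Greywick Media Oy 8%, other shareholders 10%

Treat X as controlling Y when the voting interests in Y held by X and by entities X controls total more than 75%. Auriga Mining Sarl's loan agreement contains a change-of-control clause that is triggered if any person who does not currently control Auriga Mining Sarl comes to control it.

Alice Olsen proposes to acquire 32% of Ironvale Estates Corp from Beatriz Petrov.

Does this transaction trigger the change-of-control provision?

No

The purchase adds only to Alice's holdings (Beatriz's stake shrinks), so Alice is the only person who could newly come to control Auriga.
Alice's largest direct stake is 15% in Nordquist, which does not meet the threshold, so Alice controls no company.
Neither Alice nor any entity Alice controls holds any voting interest in Auriga.
So before the transaction, Alice does not control Auriga.
After the purchase, Alice holds 32% of Ironvale directly, and Beatriz's stake falls to 29%.
Alice's side now holds 32% of Ironvale, not > 75%, so Alice still does not control Ironvale.
After the transaction, neither Alice nor any entity Alice controls holds a voting interest in Auriga, so Alice still does not control it.
No new person acquires control, so the clause is not triggered.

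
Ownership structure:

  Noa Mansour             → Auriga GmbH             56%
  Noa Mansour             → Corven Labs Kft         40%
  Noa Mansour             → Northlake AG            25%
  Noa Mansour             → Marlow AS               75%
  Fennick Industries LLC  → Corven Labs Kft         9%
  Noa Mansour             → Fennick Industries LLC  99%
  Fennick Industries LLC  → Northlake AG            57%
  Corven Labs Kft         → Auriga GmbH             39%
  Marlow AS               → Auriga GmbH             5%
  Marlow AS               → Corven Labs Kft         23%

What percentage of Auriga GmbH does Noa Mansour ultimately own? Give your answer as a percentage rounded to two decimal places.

85.55%

Noa reaches Auriga along 5 paths.
Via Marlow: 75% × 5% = 3.75%.
Via Fennick → Corven: 99% × 9% × 39% = 3.4749%.
Via Marlow → Corven: 75% × 23% × 39% = 6.7275%.
Via Corven: 40% × 39% = 15.6%.
Direct stake: 56% = 56%.
Total: 3.75% + 3.4749% + 6.7275% + 15.6% + 56% = 85.5524%.
Rounded: 85.55%.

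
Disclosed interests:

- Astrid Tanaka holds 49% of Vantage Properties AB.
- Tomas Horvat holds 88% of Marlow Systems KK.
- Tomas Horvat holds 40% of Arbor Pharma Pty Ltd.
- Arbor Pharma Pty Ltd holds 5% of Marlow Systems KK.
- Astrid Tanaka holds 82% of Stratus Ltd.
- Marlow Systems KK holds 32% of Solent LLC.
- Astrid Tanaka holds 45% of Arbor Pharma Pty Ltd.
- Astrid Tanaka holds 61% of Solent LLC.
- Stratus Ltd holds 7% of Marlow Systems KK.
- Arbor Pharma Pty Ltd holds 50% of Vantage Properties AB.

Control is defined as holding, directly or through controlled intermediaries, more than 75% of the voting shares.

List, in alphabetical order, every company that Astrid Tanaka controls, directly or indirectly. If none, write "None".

Astrid holds 82% of Stratus, so Astrid controls Stratus.
No other company's threshold is met.

Stratus Ltd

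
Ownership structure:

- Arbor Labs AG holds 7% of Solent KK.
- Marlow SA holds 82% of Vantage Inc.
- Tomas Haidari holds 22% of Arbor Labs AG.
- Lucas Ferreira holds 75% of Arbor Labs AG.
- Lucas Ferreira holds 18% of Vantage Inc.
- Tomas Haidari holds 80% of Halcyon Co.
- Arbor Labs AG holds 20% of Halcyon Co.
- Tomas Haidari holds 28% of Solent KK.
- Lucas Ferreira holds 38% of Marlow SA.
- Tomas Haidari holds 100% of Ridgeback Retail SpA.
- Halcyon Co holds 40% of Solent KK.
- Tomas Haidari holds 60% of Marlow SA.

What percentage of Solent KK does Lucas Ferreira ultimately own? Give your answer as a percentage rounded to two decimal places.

Lucas reaches Solent along 2 paths.
Via Arbor → Halcyon: 75% × 20% × 40% = 6%.
Via Arbor: 75% × 7% = 5.25%.
Total: 6% + 5.25% = 11.25%.

11.25%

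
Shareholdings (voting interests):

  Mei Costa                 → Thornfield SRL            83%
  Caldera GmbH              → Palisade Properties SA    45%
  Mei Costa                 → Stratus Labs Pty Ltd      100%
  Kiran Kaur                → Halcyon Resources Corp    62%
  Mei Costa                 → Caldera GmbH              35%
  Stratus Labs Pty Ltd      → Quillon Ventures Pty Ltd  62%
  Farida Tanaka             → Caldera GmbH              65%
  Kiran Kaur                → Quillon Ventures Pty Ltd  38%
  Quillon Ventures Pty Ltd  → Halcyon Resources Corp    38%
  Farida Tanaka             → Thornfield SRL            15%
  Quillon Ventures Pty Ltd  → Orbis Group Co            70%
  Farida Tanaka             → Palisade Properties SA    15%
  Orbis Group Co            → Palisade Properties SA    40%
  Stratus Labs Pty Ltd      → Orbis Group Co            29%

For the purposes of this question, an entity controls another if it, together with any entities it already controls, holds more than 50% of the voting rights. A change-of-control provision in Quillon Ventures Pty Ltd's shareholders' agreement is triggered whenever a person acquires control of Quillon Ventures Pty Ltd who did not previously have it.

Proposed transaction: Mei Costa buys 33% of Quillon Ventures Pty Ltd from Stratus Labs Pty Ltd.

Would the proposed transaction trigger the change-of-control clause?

The purchase adds only to Mei's holdings (Stratus's stake shrinks), so Mei is the only person who could newly come to control Quillon.
Mei holds 100% of Stratus, so Mei controls Stratus.
Stratus holds 62% of Quillon, so Mei controls Quillon.
So Mei already controls Quillon before the transaction.
After the purchase, Mei holds 33% of Quillon directly, and Stratus's stake falls to 29%.
Mei controlled Quillon already, so this is not a new person acquiring control; every other person's position is unchanged or reduced.
No new person acquires control, so the clause is not triggered.

No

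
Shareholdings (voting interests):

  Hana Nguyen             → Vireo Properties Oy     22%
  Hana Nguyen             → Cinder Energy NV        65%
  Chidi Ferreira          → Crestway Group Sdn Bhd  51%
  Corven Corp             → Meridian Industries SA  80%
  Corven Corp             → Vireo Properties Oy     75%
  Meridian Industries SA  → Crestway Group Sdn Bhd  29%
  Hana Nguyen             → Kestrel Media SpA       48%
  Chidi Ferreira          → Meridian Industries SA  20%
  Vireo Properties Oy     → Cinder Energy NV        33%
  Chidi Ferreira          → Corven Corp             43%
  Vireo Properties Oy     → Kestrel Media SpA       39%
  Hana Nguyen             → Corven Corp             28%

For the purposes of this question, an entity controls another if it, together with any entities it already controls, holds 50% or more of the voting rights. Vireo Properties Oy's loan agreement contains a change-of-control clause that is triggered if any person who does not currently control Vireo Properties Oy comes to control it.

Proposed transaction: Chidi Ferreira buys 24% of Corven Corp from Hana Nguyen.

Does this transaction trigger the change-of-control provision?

Yes

The purchase adds only to Chidi's holdings (Hana's stake shrinks), so Chidi is the only person who could newly come to control Vireo.
Chidi holds 51% of Crestway, so Chidi controls Crestway.
Neither Chidi nor any entity Chidi controls holds any voting interest in Vireo.
So before the transaction, Chidi does not control Vireo.
After the purchase, Chidi's direct stake in Corven rises to 43% + 24% = 67%, and Hana's stake falls to 4%.
Chidi holds 67% of Corven, so Chidi controls Corven.
Corven holds 75% of Vireo, so Chidi controls Vireo.
Chidi did not control Vireo before and does after, so the clause is triggered.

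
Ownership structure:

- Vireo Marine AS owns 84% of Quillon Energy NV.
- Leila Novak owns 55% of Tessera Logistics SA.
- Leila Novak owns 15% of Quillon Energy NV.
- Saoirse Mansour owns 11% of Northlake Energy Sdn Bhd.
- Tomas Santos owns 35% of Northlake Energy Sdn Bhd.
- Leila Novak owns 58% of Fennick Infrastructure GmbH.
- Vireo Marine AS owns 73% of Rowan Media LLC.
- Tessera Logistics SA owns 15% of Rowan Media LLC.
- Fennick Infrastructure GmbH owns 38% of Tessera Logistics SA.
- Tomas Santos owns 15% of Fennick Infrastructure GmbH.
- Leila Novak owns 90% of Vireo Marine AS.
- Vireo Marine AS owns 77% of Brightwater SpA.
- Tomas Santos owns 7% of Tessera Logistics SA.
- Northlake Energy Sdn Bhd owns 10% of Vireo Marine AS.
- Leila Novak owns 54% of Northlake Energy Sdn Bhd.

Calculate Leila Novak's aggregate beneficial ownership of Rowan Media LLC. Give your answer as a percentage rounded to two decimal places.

81.20%

Leila reaches Rowan along 4 paths.
Via Tessera: 55% × 15% = 8.25%.
Via Fennick → Tessera: 58% × 38% × 15% = 3.306%.
Via Northlake → Vireo: 54% × 10% × 73% = 3.942%.
Via Vireo: 90% × 73% = 65.7%.
Total: 8.25% + 3.306% + 3.942% + 65.7% = 81.198%.
Rounded: 81.20%.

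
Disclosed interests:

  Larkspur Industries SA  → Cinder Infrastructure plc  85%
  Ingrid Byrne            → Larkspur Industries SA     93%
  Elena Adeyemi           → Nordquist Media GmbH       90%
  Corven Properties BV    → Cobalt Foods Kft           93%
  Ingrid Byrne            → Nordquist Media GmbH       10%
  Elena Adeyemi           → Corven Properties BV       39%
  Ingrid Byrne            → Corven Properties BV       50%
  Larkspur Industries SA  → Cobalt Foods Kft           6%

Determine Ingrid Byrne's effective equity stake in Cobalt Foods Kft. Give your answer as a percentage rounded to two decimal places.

52.08%

Ingrid reaches Cobalt along 2 paths.
Via Corven: 50% × 93% = 46.5%.
Via Larkspur: 93% × 6% = 5.58%.
Total: 46.5% + 5.58% = 52.08%.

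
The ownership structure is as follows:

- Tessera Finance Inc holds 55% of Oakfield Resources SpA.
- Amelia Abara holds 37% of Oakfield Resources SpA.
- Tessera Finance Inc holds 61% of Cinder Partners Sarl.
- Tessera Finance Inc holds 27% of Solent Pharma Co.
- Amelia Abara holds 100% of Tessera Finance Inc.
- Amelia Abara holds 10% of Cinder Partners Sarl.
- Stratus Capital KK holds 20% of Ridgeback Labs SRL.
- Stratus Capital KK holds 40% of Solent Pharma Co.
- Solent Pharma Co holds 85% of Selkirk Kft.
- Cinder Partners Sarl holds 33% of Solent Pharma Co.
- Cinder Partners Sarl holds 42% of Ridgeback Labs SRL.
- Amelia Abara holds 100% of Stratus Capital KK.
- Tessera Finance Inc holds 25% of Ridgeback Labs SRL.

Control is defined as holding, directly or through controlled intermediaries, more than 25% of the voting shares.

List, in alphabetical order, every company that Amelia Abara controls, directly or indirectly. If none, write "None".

Cinder Partners Sarl, Oakfield Resources SpA, Ridgeback Labs SRL, Selkirk Kft, Solent Pharma Co, Stratus Capital KK, Tessera Finance Inc

Amelia holds 100% of Tessera, so Amelia controls Tessera.
Tessera and Amelia together hold 61% + 10% = 71% of Cinder, so Amelia controls Cinder.
Amelia holds 100% of Stratus, so Amelia controls Stratus.
Cinder and Stratus and Tessera together hold 33% + 40% + 27% = 100% of Solent, so Amelia controls Solent.
Amelia and Tessera together hold 37% + 55% = 92% of Oakfield, so Amelia controls Oakfield.
Stratus and Cinder and Tessera together hold 20% + 42% + 25% = 87% of Ridgeback, so Amelia controls Ridgeback.
Solent holds 85% of Selkirk, so Amelia controls Selkirk.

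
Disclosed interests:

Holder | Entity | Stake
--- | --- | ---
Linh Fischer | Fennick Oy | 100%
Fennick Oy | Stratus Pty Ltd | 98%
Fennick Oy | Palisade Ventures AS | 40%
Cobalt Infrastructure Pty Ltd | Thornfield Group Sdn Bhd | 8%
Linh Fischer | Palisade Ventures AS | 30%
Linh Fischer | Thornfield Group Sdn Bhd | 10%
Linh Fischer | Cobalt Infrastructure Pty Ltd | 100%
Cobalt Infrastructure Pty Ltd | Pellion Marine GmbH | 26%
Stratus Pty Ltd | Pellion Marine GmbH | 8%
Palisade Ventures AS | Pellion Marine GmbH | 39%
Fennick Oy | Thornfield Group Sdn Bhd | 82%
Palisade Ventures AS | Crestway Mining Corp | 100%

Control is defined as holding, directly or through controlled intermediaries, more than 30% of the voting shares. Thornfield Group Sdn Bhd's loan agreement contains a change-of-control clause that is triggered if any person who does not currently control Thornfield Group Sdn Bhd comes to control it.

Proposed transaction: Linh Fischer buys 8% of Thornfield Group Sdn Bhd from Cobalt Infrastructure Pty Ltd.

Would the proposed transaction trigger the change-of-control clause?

The purchase adds only to Linh's holdings (Cobalt's stake shrinks), so Linh is the only person who could newly come to control Thornfield.
Linh holds 100% of Fennick, so Linh controls Fennick.
Linh holds 100% of Cobalt, so Linh controls Cobalt.
Fennick and Cobalt and Linh together hold 82% + 8% + 10% = 100% of Thornfield, so Linh controls Thornfield.
So Linh already controls Thornfield before the transaction.
After the purchase, Linh's direct stake in Thornfield rises to 10% + 8% = 18%, and Cobalt's stake falls to 0%.
Linh controlled Thornfield already, so this is not a new person acquiring control; every other person's position is unchanged or reduced.
No new person acquires control, so the clause is not triggered.

No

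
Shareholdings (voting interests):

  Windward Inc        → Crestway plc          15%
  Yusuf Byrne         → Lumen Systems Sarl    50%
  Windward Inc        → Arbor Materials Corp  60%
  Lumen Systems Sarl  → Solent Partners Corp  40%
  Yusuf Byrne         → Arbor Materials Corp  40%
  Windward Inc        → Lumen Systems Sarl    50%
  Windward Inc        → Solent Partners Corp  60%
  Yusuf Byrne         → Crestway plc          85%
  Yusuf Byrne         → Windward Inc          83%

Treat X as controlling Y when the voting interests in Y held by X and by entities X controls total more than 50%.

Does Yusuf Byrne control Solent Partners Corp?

Yusuf holds 83% of Windward, so Yusuf controls Windward.
Yusuf and Windward together hold 50% + 50% = 100% of Lumen, so Yusuf controls Lumen.
Lumen and Windward together hold 40% + 60% = 100% of Solent, so Yusuf controls Solent.

Yes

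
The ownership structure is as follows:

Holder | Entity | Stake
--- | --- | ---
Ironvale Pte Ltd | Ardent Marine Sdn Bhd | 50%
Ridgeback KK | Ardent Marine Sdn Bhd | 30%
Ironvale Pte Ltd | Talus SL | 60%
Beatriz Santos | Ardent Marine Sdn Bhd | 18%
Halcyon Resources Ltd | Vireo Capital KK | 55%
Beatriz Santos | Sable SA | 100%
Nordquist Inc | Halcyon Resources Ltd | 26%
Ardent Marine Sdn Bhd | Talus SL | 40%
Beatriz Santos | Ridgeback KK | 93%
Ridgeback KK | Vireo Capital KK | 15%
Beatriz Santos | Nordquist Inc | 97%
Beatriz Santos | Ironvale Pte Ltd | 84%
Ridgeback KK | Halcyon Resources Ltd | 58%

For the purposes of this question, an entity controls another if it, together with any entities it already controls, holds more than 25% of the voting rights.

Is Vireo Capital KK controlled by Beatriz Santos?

Yes

Beatriz holds 93% of Ridgeback, so Beatriz controls Ridgeback.
Beatriz holds 97% of Nordquist, so Beatriz controls Nordquist.
Ridgeback and Nordquist together hold 58% + 26% = 84% of Halcyon, so Beatriz controls Halcyon.
Ridgeback and Halcyon together hold 15% + 55% = 70% of Vireo, so Beatriz controls Vireo.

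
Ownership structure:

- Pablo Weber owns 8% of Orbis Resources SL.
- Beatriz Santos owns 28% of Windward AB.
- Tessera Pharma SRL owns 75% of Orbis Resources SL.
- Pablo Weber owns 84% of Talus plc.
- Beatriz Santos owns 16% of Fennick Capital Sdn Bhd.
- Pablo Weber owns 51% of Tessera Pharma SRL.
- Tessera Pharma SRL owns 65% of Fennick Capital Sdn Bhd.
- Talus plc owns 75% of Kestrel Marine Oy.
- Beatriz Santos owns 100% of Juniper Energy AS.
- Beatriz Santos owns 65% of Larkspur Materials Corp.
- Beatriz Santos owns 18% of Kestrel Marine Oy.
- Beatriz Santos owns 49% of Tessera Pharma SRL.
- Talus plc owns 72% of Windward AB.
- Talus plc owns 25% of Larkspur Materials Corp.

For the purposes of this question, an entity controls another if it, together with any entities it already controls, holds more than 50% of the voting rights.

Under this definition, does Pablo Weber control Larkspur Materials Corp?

No

Pablo holds 84% of Talus, so Pablo controls Talus.
Pablo holds 51% of Tessera, so Pablo controls Tessera.
Tessera holds 65% of Fennick, so Pablo controls Fennick.
Talus holds 75% of Kestrel, so Pablo controls Kestrel.
Tessera and Pablo together hold 75% + 8% = 83% of Orbis, so Pablo controls Orbis.
Talus holds 72% of Windward, so Pablo controls Windward.
In Larkspur, Pablo's side holds only 25%, not > 50%.
So Pablo does not control Larkspur.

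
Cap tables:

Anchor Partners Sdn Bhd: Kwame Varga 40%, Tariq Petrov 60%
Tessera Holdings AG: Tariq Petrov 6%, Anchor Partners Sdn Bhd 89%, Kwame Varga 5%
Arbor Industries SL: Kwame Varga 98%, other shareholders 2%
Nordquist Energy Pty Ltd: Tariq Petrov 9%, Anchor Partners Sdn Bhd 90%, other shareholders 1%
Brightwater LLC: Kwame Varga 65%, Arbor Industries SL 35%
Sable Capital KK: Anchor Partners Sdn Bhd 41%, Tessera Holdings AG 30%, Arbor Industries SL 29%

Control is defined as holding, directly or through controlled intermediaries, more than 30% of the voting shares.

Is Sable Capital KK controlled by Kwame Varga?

Kwame holds 40% of Anchor, so Kwame controls Anchor.
Anchor and Kwame together hold 89% + 5% = 94% of Tessera, so Kwame controls Tessera.
Kwame holds 98% of Arbor, so Kwame controls Arbor.
Anchor and Tessera and Arbor together hold 41% + 30% + 29% = 100% of Sable, so Kwame controls Sable.

Yes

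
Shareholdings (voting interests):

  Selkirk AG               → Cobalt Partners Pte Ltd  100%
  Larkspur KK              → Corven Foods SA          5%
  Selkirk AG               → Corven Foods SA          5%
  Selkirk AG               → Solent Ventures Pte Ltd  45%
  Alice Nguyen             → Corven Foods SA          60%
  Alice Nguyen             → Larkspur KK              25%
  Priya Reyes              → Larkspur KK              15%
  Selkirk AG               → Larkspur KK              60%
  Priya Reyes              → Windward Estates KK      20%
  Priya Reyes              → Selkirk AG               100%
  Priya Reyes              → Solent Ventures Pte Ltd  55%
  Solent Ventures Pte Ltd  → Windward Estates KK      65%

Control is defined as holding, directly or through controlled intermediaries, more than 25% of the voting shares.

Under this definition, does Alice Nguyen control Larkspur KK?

Alice holds 60% of Corven, so Alice controls Corven.
In Larkspur, Alice's side holds only 25%, not > 25%.
So Alice does not control Larkspur.

No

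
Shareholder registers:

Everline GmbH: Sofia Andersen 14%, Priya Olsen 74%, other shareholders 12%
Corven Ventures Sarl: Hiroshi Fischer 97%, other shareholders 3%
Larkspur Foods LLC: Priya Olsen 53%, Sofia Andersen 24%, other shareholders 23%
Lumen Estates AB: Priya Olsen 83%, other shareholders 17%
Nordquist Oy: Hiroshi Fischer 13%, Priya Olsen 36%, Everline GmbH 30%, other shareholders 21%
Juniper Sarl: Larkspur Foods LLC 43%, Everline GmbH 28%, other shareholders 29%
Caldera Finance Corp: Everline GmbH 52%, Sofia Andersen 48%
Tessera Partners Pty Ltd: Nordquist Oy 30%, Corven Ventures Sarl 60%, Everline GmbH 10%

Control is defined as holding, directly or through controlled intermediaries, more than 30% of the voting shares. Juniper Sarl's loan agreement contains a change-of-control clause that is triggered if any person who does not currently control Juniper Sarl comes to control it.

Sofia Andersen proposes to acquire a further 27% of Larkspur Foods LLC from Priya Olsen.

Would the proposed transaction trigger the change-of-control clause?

Yes

The purchase adds only to Sofia's holdings (Priya's stake shrinks), so Sofia is the only person who could newly come to control Juniper.
Sofia holds 48% of Caldera, so Sofia controls Caldera.
Neither Sofia nor any entity Sofia controls holds any voting interest in Juniper.
So before the transaction, Sofia does not control Juniper.
After the purchase, Sofia's direct stake in Larkspur rises to 24% + 27% = 51%, and Priya's stake falls to 26%.
Sofia holds 51% of Larkspur, so Sofia controls Larkspur.
Larkspur holds 43% of Juniper, so Sofia controls Juniper.
Sofia did not control Juniper before and does after, so the clause is triggered.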